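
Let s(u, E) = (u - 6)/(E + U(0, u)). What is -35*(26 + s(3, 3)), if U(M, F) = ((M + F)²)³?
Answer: -222005/244 ≈ -909.86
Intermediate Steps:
U(M, F) = (F + M)⁶ (U(M, F) = ((F + M)²)³ = (F + M)⁶)
s(u, E) = (-6 + u)/(E + u⁶) (s(u, E) = (u - 6)/(E + (u + 0)⁶) = (-6 + u)/(E + u⁶))
-35*(26 + s(3, 3)) = -35*(26 + (-6 + 3)/(3 + 3⁶)) = -35*(26 - 3/(3 + 729)) = -35*(26 - 3/732) = -35*(26 + (1/732)*(-3)) = -35*(26 - 1/244) = -35*6343/244 = -222005/244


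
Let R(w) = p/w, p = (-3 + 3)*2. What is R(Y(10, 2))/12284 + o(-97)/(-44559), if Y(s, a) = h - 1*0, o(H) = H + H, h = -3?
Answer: 194/44559 ≈ 0.0043538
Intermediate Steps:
o(H) = 2*H
Y(s, a) = -3 (Y(s, a) = -3 - 1*0 = -3 + 0 = -3)
p = 0 (p = 0*2 = 0)
R(w) = 0 (R(w) = 0/w = 0)
R(Y(10, 2))/12284 + o(-97)/(-44559) = 0/12284 + (2*(-97))/(-44559) = 0*(1/12284) - 194*(-1/44559) = 0 + 194/44559 = 194/44559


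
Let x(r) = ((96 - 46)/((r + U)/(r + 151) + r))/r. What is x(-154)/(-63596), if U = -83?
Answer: -1/14690676 ≈ -6.8070e-8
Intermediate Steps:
x(r) = 50/(r*(r + (-83 + r)/(151 + r))) (x(r) = ((96 - 46)/((r - 83)/(r + 151) + r))/r = (50/((-83 + r)/(151 + r) + r))/r = (50/(r + (-83 + r)/(151 + r)))/r = 50/(r*(r + (-83 + r)/(151 + r))))
x(-154)/(-63596) = (50*(151 - 154)/(-154*(-83 + (-154)² + 152*(-154))))/(-63596) = (50*(-1/154)*(-3)/(-83 + 23716 - 23408))*(-1/63596) = (50*(-1/154)*(-3)/225)*(-1/63596) = (50*(-1/154)*(1/225)*(-3))*(-1/63596) = (1/231)*(-1/63596) = -1/14690676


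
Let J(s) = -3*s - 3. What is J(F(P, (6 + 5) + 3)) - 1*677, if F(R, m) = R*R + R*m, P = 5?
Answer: -965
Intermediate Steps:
F(R, m) = R² + R*m
J(s) = -3 - 3*s
J(F(P, (6 + 5) + 3)) - 1*677 = (-3 - 15*(5 + ((6 + 5) + 3))) - 1*677 = (-3 - 15*(5 + (11 + 3))) - 677 = (-3 - 15*(5 + 14)) - 677 = (-3 - 15*19) - 677 = (-3 - 3*95) - 677 = (-3 - 285) - 677 = -288 - 677 = -965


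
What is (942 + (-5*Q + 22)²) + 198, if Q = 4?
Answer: 1144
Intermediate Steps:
(942 + (-5*Q + 22)²) + 198 = (942 + (-5*4 + 22)²) + 198 = (942 + (-20 + 22)²) + 198 = (942 + 2²) + 198 = (942 + 4) + 198 = 946 + 198 = 1144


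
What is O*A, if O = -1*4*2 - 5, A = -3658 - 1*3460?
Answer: 92534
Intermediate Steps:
A = -7118 (A = -3658 - 3460 = -7118)
O = -13 (O = -4*2 - 5 = -8 - 5 = -13)
O*A = -13*(-7118) = 92534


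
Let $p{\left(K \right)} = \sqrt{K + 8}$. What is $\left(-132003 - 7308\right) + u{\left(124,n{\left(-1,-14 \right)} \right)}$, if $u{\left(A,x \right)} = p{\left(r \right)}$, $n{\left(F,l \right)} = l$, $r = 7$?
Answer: $-139311 + \sqrt{15} \approx -1.3931 \cdot 10^{5}$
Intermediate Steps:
$p{\left(K \right)} = \sqrt{8 + K}$
$u{\left(A,x \right)} = \sqrt{15}$ ($u{\left(A,x \right)} = \sqrt{8 + 7} = \sqrt{15}$)
$\left(-132003 - 7308\right) + u{\left(124,n{\left(-1,-14 \right)} \right)} = \left(-132003 - 7308\right) + \sqrt{15} = -139311 + \sqrt{15}$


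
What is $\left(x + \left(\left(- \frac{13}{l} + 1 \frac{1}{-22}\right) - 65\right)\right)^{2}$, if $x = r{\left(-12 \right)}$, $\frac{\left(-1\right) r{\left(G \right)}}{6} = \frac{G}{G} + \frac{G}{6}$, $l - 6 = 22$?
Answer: $\frac{335952241}{94864} \approx 3541.4$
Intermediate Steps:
$l = 28$ ($l = 6 + 22 = 28$)
$r{\left(G \right)} = -6 - G$ ($r{\left(G \right)} = - 6 \left(\frac{G}{G} + \frac{G}{6}\right) = - 6 \left(1 + G \frac{1}{6}\right) = - 6 \left(1 + \frac{G}{6}\right) = -6 - G$)
$x = 6$ ($x = -6 - -12 = -6 + 12 = 6$)
$\left(x + \left(\left(- \frac{13}{l} + 1 \frac{1}{-22}\right) - 65\right)\right)^{2} = \left(6 + \left(\left(- \frac{13}{28} + 1 \frac{1}{-22}\right) - 65\right)\right)^{2} = \left(6 + \left(\left(\left(-13\right) \frac{1}{28} + 1 \left(- \frac{1}{22}\right)\right) - 65\right)\right)^{2} = \left(6 - \frac{20177}{308}\right)^{2} = \left(- \frac{18329}{308}\right)^{2} = \frac{335952241}{94864}$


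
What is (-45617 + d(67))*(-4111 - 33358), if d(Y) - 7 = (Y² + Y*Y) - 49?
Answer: 1374400389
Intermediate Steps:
d(Y) = -42 + 2*Y² (d(Y) = 7 + ((Y² + Y*Y) - 49) = 7 + ((Y² + Y²) - 49) = 7 + (2*Y² - 49) = 7 + (-49 + 2*Y²) = -42 + 2*Y²)
(-45617 + d(67))*(-4111 - 33358) = (-45617 + (-42 + 2*67²))*(-4111 - 33358) = (-45617 + (-42 + 2*4489))*(-37469) = (-45617 + (-42 + 8978))*(-37469) = (-45617 + 8936)*(-37469) = -36681*(-37469) = 1374400389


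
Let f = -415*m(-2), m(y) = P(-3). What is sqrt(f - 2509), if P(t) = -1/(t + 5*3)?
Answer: I*sqrt(89079)/6 ≈ 49.744*I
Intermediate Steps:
P(t) = -1/(15 + t) (P(t) = -1/(t + 15) = -1/(15 + t))
m(y) = -1/12 (m(y) = -1/(15 - 3) = -1/12)
f = 415/12 (f = -415*(-1/12) = 415/12 ≈ 34.583)
sqrt(f - 2509) = sqrt(415/12 - 2509) = sqrt(-29693/12) = I*sqrt(89079)/6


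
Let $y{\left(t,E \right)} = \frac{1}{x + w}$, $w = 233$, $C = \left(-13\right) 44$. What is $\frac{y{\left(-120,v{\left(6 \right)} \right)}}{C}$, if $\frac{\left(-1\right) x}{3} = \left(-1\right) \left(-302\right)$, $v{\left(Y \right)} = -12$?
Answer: $\frac{1}{384956} \approx 2.5977 \cdot 10^{-6}$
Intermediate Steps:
$C = -572$
$x = -906$ ($x = - 3 \left(\left(-1\right) \left(-302\right)\right) = \left(-3\right) 302 = -906$)
$y{\left(t,E \right)} = - \frac{1}{673}$ ($y{\left(t,E \right)} = \frac{1}{-906 + 233} = \frac{1}{-673} = - \frac{1}{673}$)
$\frac{y{\left(-120,v{\left(6 \right)} \right)}}{C} = - \frac{1}{673 \left(-572\right)} = \left(- \frac{1}{673}\right) \left(- \frac{1}{572}\right) = \frac{1}{384956}$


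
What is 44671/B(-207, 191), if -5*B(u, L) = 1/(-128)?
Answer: 28589440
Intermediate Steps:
B(u, L) = 1/640 (B(u, L) = -1/5/(-128) = -1/5*(-1/128) = 1/640)
44671/B(-207, 191) = 44671/(1/640) = 44671*640 = 28589440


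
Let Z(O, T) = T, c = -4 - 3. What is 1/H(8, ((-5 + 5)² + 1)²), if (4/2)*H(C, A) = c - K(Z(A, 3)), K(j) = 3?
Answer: -⅕ ≈ -0.20000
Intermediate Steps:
c = -7
H(C, A) = -5 (H(C, A) = (-7 - 1*3)/2 = (-7 - 3)/2 = (½)*(-10) = -5)
1/H(8, ((-5 + 5)² + 1)²) = 1/(-5) = -⅕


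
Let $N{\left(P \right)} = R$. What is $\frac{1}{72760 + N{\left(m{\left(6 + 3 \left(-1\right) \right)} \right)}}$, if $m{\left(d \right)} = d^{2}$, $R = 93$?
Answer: $\frac{1}{72853} \approx 1.3726 \cdot 10^{-5}$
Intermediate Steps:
$N{\left(P \right)} = 93$
$\frac{1}{72760 + N{\left(m{\left(6 + 3 \left(-1\right) \right)} \right)}} = \frac{1}{72760 + 93} = \frac{1}{72853}$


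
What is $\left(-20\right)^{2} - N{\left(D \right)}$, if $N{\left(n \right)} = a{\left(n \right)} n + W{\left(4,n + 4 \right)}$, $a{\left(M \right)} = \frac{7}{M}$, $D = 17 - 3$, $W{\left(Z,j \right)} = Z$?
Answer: $389$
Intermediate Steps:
$D = 14$ ($D = 17 - 3 = 14$)
$N{\left(n \right)} = 11$ ($N{\left(n \right)} = \frac{7}{n} n + 4 = 7 + 4 = 11$)
$\left(-20\right)^{2} - N{\left(D \right)} = \left(-20\right)^{2} - 11 = 400 - 11 = 389$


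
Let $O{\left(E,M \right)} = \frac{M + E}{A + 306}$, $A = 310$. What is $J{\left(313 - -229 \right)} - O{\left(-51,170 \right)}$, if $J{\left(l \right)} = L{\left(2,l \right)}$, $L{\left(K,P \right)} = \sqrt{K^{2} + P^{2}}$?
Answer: $- \frac{17}{88} + 2 \sqrt{73442} \approx 541.81$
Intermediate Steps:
$O{\left(E,M \right)} = \frac{E}{616} + \frac{M}{616}$ ($O{\left(E,M \right)} = \frac{M + E}{310 + 306} = \frac{E + M}{616} = \left(E + M\right) \frac{1}{616} = \frac{E}{616} + \frac{M}{616}$)
$J{\left(l \right)} = \sqrt{4 + l^{2}}$ ($J{\left(l \right)} = \sqrt{2^{2} + l^{2}} = \sqrt{4 + l^{2}}$)
$J{\left(313 - -229 \right)} - O{\left(-51,170 \right)} = \sqrt{4 + \left(313 - -229\right)^{2}} - \left(\frac{1}{616} \left(-51\right) + \frac{1}{616} \cdot 170\right) = \sqrt{4 + \left(313 + 229\right)^{2}} - \left(- \frac{51}{616} + \frac{85}{308}\right) = \sqrt{4 + 542^{2}} - \frac{17}{88} = \sqrt{4 + 293764} - \frac{17}{88} = \sqrt{293768} - \frac{17}{88} = 2 \sqrt{73442} - \frac{17}{88} = - \frac{17}{88} + 2 \sqrt{73442}$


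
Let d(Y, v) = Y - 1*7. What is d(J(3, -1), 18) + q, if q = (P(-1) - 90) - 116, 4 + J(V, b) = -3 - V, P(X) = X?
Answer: -224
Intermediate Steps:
J(V, b) = -7 - V (J(V, b) = -4 + (-3 - V) = -7 - V)
d(Y, v) = -7 + Y (d(Y, v) = Y - 7 = -7 + Y)
q = -207 (q = (-1 - 90) - 116 = -91 - 116 = -207)
d(J(3, -1), 18) + q = (-7 + (-7 - 1*3)) - 207 = (-7 + (-7 - 3)) - 207 = (-7 - 10) - 207 = -17 - 207 = -224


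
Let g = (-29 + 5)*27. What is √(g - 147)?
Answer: I*√795 ≈ 28.196*I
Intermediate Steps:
g = -648 (g = -24*27 = -648)
√(g - 147) = √(-648 - 147) = √(-795) = I*√795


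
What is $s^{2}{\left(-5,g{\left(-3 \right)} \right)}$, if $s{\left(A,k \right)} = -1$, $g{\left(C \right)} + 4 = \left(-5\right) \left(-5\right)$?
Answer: $1$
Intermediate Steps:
$g{\left(C \right)} = 21$ ($g{\left(C \right)} = -4 - -25 = -4 + 25 = 21$)
$s^{2}{\left(-5,g{\left(-3 \right)} \right)} = \left(-1\right)^{2} = 1$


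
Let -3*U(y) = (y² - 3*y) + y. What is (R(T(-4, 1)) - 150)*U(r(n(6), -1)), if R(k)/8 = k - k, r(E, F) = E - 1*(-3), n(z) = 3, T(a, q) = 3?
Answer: 1200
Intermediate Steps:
r(E, F) = 3 + E (r(E, F) = E + 3 = 3 + E)
R(k) = 0 (R(k) = 8*(k - k) = 8*0 = 0)
U(y) = -y²/3 + 2*y/3 (U(y) = -((y² - 3*y) + y)/3 = -(y² - 2*y)/3 = -y²/3 + 2*y/3)
(R(T(-4, 1)) - 150)*U(r(n(6), -1)) = (0 - 150)*((3 + 3)*(2 - (3 + 3))/3) = -50*6*(2 - 1*6) = -50*6*(2 - 6) = -50*6*(-4) = -150*(-8) = 1200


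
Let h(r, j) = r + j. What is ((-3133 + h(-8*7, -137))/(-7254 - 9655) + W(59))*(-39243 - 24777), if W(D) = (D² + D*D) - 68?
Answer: -7463065687440/16909 ≈ -4.4137e+8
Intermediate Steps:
h(r, j) = j + r
W(D) = -68 + 2*D² (W(D) = (D² + D²) - 68 = 2*D² - 68 = -68 + 2*D²)
((-3133 + h(-8*7, -137))/(-7254 - 9655) + W(59))*(-39243 - 24777) = ((-3133 + (-137 - 8*7))/(-7254 - 9655) + (-68 + 2*59²))*(-39243 - 24777) = ((-3133 + (-137 - 56))/(-16909) + (-68 + 2*3481))*(-64020) = ((-3133 - 193)*(-1/16909) + (-68 + 6962))*(-64020) = (-3326*(-1/16909) + 6894)*(-64020) = (3326/16909 + 6894)*(-64020) = (116573972/16909)*(-64020) = -7463065687440/16909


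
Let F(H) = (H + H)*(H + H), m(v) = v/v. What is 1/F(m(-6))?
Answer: ¼ ≈ 0.25000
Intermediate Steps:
m(v) = 1
F(H) = 4*H² (F(H) = (2*H)*(2*H) = 4*H²)
1/F(m(-6)) = 1/(4*1²) = 1/(4*1) = 1/4 = ¼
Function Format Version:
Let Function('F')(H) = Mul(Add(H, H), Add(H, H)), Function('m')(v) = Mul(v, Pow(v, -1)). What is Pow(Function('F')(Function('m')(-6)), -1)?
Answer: Rational(1, 4) ≈ 0.25000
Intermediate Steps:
Function('m')(v) = 1
Function('F')(H) = Mul(4, Pow(H, 2)) (Function('F')(H) = Mul(Mul(2, H), Mul(2, H)) = Mul(4, Pow(H, 2)))
Pow(Function('F')(Function('m')(-6)), -1) = Pow(Mul(4, Pow(1, 2)), -1) = Pow(Mul(4, 1), -1) = Pow(4, -1) = Rational(1, 4)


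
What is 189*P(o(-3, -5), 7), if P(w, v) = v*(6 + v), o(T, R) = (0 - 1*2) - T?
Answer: 17199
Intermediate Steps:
o(T, R) = -2 - T (o(T, R) = (0 - 2) - T = -2 - T)
189*P(o(-3, -5), 7) = 189*(7*(6 + 7)) = 189*(7*13) = 189*91 = 17199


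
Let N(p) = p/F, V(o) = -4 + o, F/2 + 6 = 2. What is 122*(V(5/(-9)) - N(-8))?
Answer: -6100/9 ≈ -677.78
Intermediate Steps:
F = -8 (F = -12 + 2*2 = -12 + 4 = -8)
N(p) = -p/8 (N(p) = p/(-8) = p*(-⅛) = -p/8)
122*(V(5/(-9)) - N(-8)) = 122*((-4 + 5/(-9)) - (-1)*(-8)/8) = 122*((-4 + 5*(-⅑)) - 1*1) = 122*((-4 - 5/9) - 1) = 122*(-41/9 - 1) = 122*(-50/9) = -6100/9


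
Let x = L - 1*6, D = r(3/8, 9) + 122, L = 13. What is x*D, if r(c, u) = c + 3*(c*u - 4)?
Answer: 1687/2 ≈ 843.50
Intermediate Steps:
r(c, u) = -12 + c + 3*c*u (r(c, u) = c + 3*(-4 + c*u) = c + (-12 + 3*c*u) = -12 + c + 3*c*u)
D = 241/2 (D = (-12 + 3/8 + 3*(3/8)*9) + 122 = (-12 + 3/8 + 81/8) + 122 = -3/2 + 122 = 241/2 ≈ 120.50)
x = 7 (x = 13 - 1*6 = 13 - 6 = 7)
x*D = 7*(241/2) = 1687/2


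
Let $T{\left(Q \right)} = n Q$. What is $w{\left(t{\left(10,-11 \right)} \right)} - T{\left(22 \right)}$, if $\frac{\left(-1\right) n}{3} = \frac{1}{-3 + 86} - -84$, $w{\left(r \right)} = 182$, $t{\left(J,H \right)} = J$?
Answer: $\frac{475324}{83} \approx 5726.8$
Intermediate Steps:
$n = - \frac{20919}{83}$ ($n = - 3 \left(\frac{1}{-3 + 86} - -84\right) = - 3 \left(\frac{1}{83} + 84\right) = \left(-3\right) \frac{6973}{83} = - \frac{20919}{83} \approx -252.04$)
$T{\left(Q \right)} = - \frac{20919 Q}{83}$
$w{\left(t{\left(10,-11 \right)} \right)} - T{\left(22 \right)} = 182 - \left(- \frac{20919}{83}\right) 22 = 182 - - \frac{460218}{83} = 182 + \frac{460218}{83} = \frac{475324}{83}$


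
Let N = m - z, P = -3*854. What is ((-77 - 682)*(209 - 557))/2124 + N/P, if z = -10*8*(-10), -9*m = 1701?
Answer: 18855745/151158 ≈ 124.74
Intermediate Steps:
m = -189 (m = -⅑*1701 = -189)
P = -2562
z = 800 (z = -80*(-10) = 800)
N = -989 (N = -189 - 1*800 = -189 - 800 = -989)
((-77 - 682)*(209 - 557))/2124 + N/P = ((-77 - 682)*(209 - 557))/2124 - 989/(-2562) = -759*(-348)*(1/2124) - 989*(-1/2562) = 264132*(1/2124) + 989/2562 = 7337/59 + 989/2562 = 18855745/151158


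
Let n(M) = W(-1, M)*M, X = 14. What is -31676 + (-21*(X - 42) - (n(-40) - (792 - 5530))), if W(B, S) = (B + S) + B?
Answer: -37506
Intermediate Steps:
W(B, S) = S + 2*B
n(M) = M*(-2 + M) (n(M) = (M + 2*(-1))*M = (M - 2)*M = (-2 + M)*M = M*(-2 + M))
-31676 + (-21*(X - 42) - (n(-40) - (792 - 5530))) = -31676 + (-21*(14 - 42) - (-40*(-2 - 40) - (792 - 5530))) = -31676 + (-21*(-28) - (-40*(-42) - 1*(-4738))) = -31676 + (588 - (1680 + 4738)) = -31676 + (588 - 1*6418) = -31676 + (588 - 6418) = -31676 - 5830 = -37506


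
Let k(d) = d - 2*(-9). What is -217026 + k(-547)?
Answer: -217555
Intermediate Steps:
k(d) = 18 + d (k(d) = d + 18 = 18 + d)
-217026 + k(-547) = -217026 + (18 - 547) = -217026 - 529 = -217555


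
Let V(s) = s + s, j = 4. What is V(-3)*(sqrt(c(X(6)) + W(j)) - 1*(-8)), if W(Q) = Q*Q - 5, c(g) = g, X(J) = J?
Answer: -48 - 6*sqrt(17) ≈ -72.739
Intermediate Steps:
W(Q) = -5 + Q**2 (W(Q) = Q**2 - 5 = -5 + Q**2)
V(s) = 2*s
V(-3)*(sqrt(c(X(6)) + W(j)) - 1*(-8)) = (2*(-3))*(sqrt(6 + (-5 + 4**2)) - 1*(-8)) = -6*(sqrt(6 + (-5 + 16)) + 8) = -6*(sqrt(6 + 11) + 8) = -6*(sqrt(17) + 8) = -6*(8 + sqrt(17)) = -48 - 6*sqrt(17)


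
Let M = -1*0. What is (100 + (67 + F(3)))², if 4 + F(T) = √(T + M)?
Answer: (163 + √3)² ≈ 27137.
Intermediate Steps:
M = 0
F(T) = -4 + √T (F(T) = -4 + √(T + 0) = -4 + √T)
(100 + (67 + F(3)))² = (100 + (67 + (-4 + √3)))² = (100 + (63 + √3))² = (163 + √3)²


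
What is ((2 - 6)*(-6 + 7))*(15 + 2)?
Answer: -68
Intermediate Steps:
((2 - 6)*(-6 + 7))*(15 + 2) = -4*1*17 = -4*17 = -68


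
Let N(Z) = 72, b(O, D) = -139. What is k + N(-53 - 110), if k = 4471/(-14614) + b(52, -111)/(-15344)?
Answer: 8039253937/112118608 ≈ 71.703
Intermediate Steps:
k = -33285839/112118608 (k = 4471/(-14614) - 139/(-15344) = 4471*(-1/14614) - 139*(-1/15344) = -4471/14614 + 139/15344 = -33285839/112118608 ≈ -0.29688)
k + N(-53 - 110) = -33285839/112118608 + 72 = 8039253937/112118608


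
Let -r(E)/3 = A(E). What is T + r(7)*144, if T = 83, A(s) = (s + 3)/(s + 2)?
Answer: -397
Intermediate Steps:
A(s) = (3 + s)/(2 + s)
r(E) = -3*(3 + E)/(2 + E)
T + r(7)*144 = 83 + (3*(-3 - 1*7)/(2 + 7))*144 = 83 + (3*(-3 - 7)/9)*144 = 83 + (3*(1/9)*(-10))*144 = 83 - 10/3*144 = 83 - 480 = -397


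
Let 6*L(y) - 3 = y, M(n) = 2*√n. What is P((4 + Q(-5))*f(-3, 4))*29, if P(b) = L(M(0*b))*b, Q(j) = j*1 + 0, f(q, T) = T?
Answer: -58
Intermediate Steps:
L(y) = ½ + y/6
Q(j) = j (Q(j) = j + 0 = j)
P(b) = b/2 (P(b) = (½ + (2*√(0*b))/6)*b = (½ + (2*√0)/6)*b = (½ + (2*0)/6)*b = (½ + (⅙)*0)*b = (½ + 0)*b = b/2)
P((4 + Q(-5))*f(-3, 4))*29 = (((4 - 5)*4)/2)*29 = ((-1*4)/2)*29 = ((½)*(-4))*29 = -2*29 = -58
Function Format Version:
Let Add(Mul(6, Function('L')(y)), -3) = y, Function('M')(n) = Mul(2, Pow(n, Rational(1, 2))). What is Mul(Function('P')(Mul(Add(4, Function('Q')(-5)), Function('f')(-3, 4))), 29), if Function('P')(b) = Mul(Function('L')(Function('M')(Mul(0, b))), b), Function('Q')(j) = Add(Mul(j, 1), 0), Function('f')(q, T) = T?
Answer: -58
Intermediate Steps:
Function('L')(y) = Add(Rational(1, 2), Mul(Rational(1, 6), y))
Function('Q')(j) = j (Function('Q')(j) = Add(j, 0) = j)
Function('P')(b) = Mul(Rational(1, 2), b) (Function('P')(b) = Mul(Add(Rational(1, 2), Mul(Rational(1, 6), Mul(2, Pow(Mul(0, b), Rational(1, 2))))), b) = Mul(Add(Rational(1, 2), Mul(Rational(1, 6), Mul(2, Pow(0, Rational(1, 2))))), b) = Mul(Add(Rational(1, 2), Mul(Rational(1, 6), Mul(2, 0))), b) = Mul(Add(Rational(1, 2), Mul(Rational(1, 6), 0)), b) = Mul(Add(Rational(1, 2), 0), b) = Mul(Rational(1, 2), b))
Mul(Function('P')(Mul(Add(4, Function('Q')(-5)), Function('f')(-3, 4))), 29) = Mul(Mul(Rational(1, 2), Mul(Add(4, -5), 4)), 29) = Mul(Mul(Rational(1, 2), Mul(-1, 4)), 29) = Mul(Mul(Rational(1, 2), -4), 29) = Mul(-2, 29) = -58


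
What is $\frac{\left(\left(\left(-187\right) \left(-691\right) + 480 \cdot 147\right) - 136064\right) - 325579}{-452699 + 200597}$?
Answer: $\frac{130933}{126051} \approx 1.0387$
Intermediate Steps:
$\frac{\left(\left(\left(-187\right) \left(-691\right) + 480 \cdot 147\right) - 136064\right) - 325579}{-452699 + 200597} = \frac{\left(\left(129217 + 70560\right) - 136064\right) - 325579}{-252102} = \left(\left(199777 - 136064\right) - 325579\right) \left(- \frac{1}{252102}\right) = \left(63713 - 325579\right) \left(- \frac{1}{252102}\right) = \left(-261866\right) \left(- \frac{1}{252102}\right) = \frac{130933}{126051}$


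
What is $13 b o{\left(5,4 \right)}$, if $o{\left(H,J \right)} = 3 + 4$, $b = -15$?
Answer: $-1365$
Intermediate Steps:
$o{\left(H,J \right)} = 7$
$13 b o{\left(5,4 \right)} = 13 \left(-15\right) 7 = \left(-195\right) 7 = -1365$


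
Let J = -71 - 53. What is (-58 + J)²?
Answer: 33124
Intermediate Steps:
J = -124
(-58 + J)² = (-58 - 124)² = (-182)² = 33124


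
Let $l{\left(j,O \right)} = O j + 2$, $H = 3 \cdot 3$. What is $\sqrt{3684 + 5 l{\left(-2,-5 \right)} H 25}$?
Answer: $4 \sqrt{1074} \approx 131.09$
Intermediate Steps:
$H = 9$
$l{\left(j,O \right)} = 2 + O j$
$\sqrt{3684 + 5 l{\left(-2,-5 \right)} H 25} = \sqrt{3684 + 5 \left(2 - -10\right) 9 \cdot 25} = \sqrt{3684 + 5 \left(2 + 10\right) 9 \cdot 25} = \sqrt{3684 + 5 \cdot 12 \cdot 9 \cdot 25} = \sqrt{3684 + 60 \cdot 9 \cdot 25} = \sqrt{3684 + 540 \cdot 25} = \sqrt{3684 + 13500} = \sqrt{17184} = 4 \sqrt{1074}$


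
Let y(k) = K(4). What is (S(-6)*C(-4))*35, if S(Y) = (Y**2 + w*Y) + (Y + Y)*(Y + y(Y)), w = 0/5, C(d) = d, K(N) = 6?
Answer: -5040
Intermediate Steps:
y(k) = 6
w = 0 (w = 0*(1/5) = 0)
S(Y) = Y**2 + 2*Y*(6 + Y) (S(Y) = (Y**2 + 0*Y) + (Y + Y)*(Y + 6) = (Y**2 + 0) + (2*Y)*(6 + Y) = Y**2 + 2*Y*(6 + Y))
(S(-6)*C(-4))*35 = ((3*(-6)*(4 - 6))*(-4))*35 = ((3*(-6)*(-2))*(-4))*35 = (36*(-4))*35 = -144*35 = -5040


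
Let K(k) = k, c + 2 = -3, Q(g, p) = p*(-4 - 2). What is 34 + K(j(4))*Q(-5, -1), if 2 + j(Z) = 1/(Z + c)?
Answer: 16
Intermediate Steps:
Q(g, p) = -6*p (Q(g, p) = p*(-6) = -6*p)
c = -5 (c = -2 - 3 = -5)
j(Z) = -2 + 1/(-5 + Z) (j(Z) = -2 + 1/(Z - 5) = -2 + 1/(-5 + Z))
34 + K(j(4))*Q(-5, -1) = 34 + ((11 - 2*4)/(-5 + 4))*(-6*(-1)) = 34 + ((11 - 8)/(-1))*6 = 34 - 1*3*6 = 34 - 3*6 = 34 - 18 = 16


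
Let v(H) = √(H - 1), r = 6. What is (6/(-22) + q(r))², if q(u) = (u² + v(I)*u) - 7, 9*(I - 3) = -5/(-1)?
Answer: 110988/121 + 1264*√23/11 ≈ 1468.3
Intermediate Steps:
I = 32/9 (I = 3 + (-5/(-1))/9 = 3 + (-5*(-1))/9 = 3 + (⅑)*5 = 3 + 5/9 = 32/9 ≈ 3.5556)
v(H) = √(-1 + H)
q(u) = -7 + u² + u*√23/3 (q(u) = (u² + √(-1 + 32/9)*u) - 7 = (u² + √(23/9)*u) - 7 = (u² + (√23/3)*u) - 7 = (u² + u*√23/3) - 7 = -7 + u² + u*√23/3)
(6/(-22) + q(r))² = (6/(-22) + (-7 + 6² + (⅓)*6*√23))² = (6*(-1/22) + (-7 + 36 + 2*√23))² = (-3/11 + (29 + 2*√23))² = (316/11 + 2*√23)²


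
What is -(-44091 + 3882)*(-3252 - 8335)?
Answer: -465901683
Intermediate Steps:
-(-44091 + 3882)*(-3252 - 8335) = -(-40209)*(-11587) = -1*465901683 = -465901683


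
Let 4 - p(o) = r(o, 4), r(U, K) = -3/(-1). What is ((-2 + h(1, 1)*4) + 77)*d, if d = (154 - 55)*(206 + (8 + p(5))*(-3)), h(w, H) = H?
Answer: 1399959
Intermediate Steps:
r(U, K) = 3 (r(U, K) = -3*(-1) = 3)
p(o) = 1 (p(o) = 4 - 1*3 = 4 - 3 = 1)
d = 17721 (d = (154 - 55)*(206 + (8 + 1)*(-3)) = 99*(206 + 9*(-3)) = 99*(206 - 27) = 99*179 = 17721)
((-2 + h(1, 1)*4) + 77)*d = ((-2 + 1*4) + 77)*17721 = ((-2 + 4) + 77)*17721 = (2 + 77)*17721 = 79*17721 = 1399959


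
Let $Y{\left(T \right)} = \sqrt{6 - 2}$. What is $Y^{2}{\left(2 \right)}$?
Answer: $4$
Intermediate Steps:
$Y{\left(T \right)} = 2$ ($Y{\left(T \right)} = \sqrt{4} = 2$)
$Y^{2}{\left(2 \right)} = 2^{2} = 4$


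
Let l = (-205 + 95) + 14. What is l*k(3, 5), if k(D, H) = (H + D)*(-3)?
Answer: 2304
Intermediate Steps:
k(D, H) = -3*D - 3*H (k(D, H) = (D + H)*(-3) = -3*D - 3*H)
l = -96 (l = -110 + 14 = -96)
l*k(3, 5) = -96*(-3*3 - 3*5) = -96*(-9 - 15) = -96*(-24) = 2304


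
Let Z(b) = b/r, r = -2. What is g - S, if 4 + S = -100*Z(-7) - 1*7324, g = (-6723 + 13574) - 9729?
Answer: 4800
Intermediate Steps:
Z(b) = -b/2 (Z(b) = b/(-2) = b*(-½) = -b/2)
g = -2878 (g = 6851 - 9729 = -2878)
S = -7678 (S = -4 + (-(-50)*(-7) - 1*7324) = -4 + (-100*7/2 - 7324) = -4 + (-350 - 7324) = -4 - 7674 = -7678)
g - S = -2878 - 1*(-7678) = -2878 + 7678 = 4800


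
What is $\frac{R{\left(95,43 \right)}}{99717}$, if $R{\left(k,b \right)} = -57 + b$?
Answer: $- \frac{14}{99717} \approx -0.0001404$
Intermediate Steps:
$\frac{R{\left(95,43 \right)}}{99717} = \frac{-57 + 43}{99717} = \left(-14\right) \frac{1}{99717} = - \frac{14}{99717}$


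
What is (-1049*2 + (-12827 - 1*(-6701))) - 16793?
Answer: -25017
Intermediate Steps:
(-1049*2 + (-12827 - 1*(-6701))) - 16793 = (-2098 + (-12827 + 6701)) - 16793 = (-2098 - 6126) - 16793 = -8224 - 16793 = -25017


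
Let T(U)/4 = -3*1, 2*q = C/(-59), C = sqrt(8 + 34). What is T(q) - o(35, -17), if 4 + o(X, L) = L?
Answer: 9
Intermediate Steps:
C = sqrt(42) ≈ 6.4807
o(X, L) = -4 + L
q = -sqrt(42)/118 (q = (sqrt(42)/(-59))/2 = (sqrt(42)*(-1/59))/2 = (-sqrt(42)/59)/2 = -sqrt(42)/118 ≈ -0.054922)
T(U) = -12 (T(U) = 4*(-3*1) = 4*(-3) = -12)
T(q) - o(35, -17) = -12 - (-4 - 17) = -12 - 1*(-21) = -12 + 21 = 9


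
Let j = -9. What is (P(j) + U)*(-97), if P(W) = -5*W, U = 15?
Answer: -5820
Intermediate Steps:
(P(j) + U)*(-97) = (-5*(-9) + 15)*(-97) = (45 + 15)*(-97) = 60*(-97) = -5820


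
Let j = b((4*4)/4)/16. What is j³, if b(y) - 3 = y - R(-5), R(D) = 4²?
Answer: -729/4096 ≈ -0.17798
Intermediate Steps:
R(D) = 16
b(y) = -13 + y (b(y) = 3 + (y - 1*16) = 3 + (y - 16) = 3 + (-16 + y) = -13 + y)
j = -9/16 (j = (-13 + (4*4)/4)/16 = (-13 + 16*(¼))*(1/16) = (-13 + 4)*(1/16) = -9*1/16 = -9/16 ≈ -0.56250)
j³ = (-9/16)³ = -729/4096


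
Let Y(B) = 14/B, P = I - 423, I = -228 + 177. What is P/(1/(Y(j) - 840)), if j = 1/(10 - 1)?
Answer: 338436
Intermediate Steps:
I = -51
P = -474 (P = -51 - 423 = -474)
j = 1/9 ≈ 0.11111
P/(1/(Y(j) - 840)) = -474/(1/(14/(1/9) - 840)) = -474/(1/(14*9 - 840)) = -474/(1/(126 - 840)) = -474/(1/(-714)) = -474/(-1/714) = -474*(-714) = 338436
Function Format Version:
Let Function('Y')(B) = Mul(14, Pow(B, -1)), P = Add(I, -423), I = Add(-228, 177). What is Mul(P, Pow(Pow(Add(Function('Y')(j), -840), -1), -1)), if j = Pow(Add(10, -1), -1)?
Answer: 338436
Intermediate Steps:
I = -51
P = -474 (P = Add(-51, -423) = -474)
j = Rational(1, 9) (j = Pow(9, -1) = Rational(1, 9) ≈ 0.11111)
Mul(P, Pow(Pow(Add(Function('Y')(j), -840), -1), -1)) = Mul(-474, Pow(Pow(Add(Mul(14, Pow(Rational(1, 9), -1)), -840), -1), -1)) = Mul(-474, Pow(Pow(Add(Mul(14, 9), -840), -1), -1)) = Mul(-474, Pow(Pow(Add(126, -840), -1), -1)) = Mul(-474, Pow(Pow(-714, -1), -1)) = Mul(-474, Pow(Rational(-1, 714), -1)) = Mul(-474, -714) = 338436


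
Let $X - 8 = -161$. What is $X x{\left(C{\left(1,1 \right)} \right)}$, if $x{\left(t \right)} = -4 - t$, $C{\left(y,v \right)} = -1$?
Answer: $459$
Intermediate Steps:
$X = -153$ ($X = 8 - 161 = -153$)
$X x{\left(C{\left(1,1 \right)} \right)} = - 153 \left(-4 - -1\right) = - 153 \left(-4 + 1\right) = \left(-153\right) \left(-3\right) = 459$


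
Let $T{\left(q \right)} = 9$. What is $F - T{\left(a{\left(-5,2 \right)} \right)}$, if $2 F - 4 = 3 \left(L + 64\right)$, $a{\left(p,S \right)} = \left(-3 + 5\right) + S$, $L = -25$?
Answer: $\frac{103}{2} \approx 51.5$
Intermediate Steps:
$a{\left(p,S \right)} = 2 + S$
$F = \frac{121}{2}$ ($F = 2 + \frac{3 \left(-25 + 64\right)}{2} = 2 + \frac{3 \cdot 39}{2} = 2 + \frac{1}{2} \cdot 117 = 2 + \frac{117}{2} = \frac{121}{2} \approx 60.5$)
$F - T{\left(a{\left(-5,2 \right)} \right)} = \frac{121}{2} - 9 = \frac{103}{2}$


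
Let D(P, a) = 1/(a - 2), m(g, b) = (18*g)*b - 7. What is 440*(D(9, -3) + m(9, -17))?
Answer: -1214928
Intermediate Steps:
m(g, b) = -7 + 18*b*g (m(g, b) = 18*b*g - 7 = -7 + 18*b*g)
D(P, a) = 1/(-2 + a)
440*(D(9, -3) + m(9, -17)) = 440*(1/(-2 - 3) + (-7 + 18*(-17)*9)) = 440*(1/(-5) + (-7 - 2754)) = 440*(-⅕ - 2761) = 440*(-13806/5) = -1214928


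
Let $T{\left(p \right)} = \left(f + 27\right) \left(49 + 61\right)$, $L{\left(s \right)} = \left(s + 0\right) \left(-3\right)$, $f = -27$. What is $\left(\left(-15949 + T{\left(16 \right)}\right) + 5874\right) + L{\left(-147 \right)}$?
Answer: $-9634$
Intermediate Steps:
$L{\left(s \right)} = - 3 s$ ($L{\left(s \right)} = s \left(-3\right) = - 3 s$)
$T{\left(p \right)} = 0$ ($T{\left(p \right)} = \left(-27 + 27\right) \left(49 + 61\right) = 0 \cdot 110 = 0$)
$\left(\left(-15949 + T{\left(16 \right)}\right) + 5874\right) + L{\left(-147 \right)} = \left(\left(-15949 + 0\right) + 5874\right) - -441 = \left(-15949 + 5874\right) + 441 = -10075 + 441 = -9634$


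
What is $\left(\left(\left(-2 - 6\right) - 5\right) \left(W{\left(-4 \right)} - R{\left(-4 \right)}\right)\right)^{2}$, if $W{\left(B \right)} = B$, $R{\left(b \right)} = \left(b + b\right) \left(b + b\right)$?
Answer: $781456$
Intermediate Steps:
$R{\left(b \right)} = 4 b^{2}$ ($R{\left(b \right)} = 2 b 2 b = 4 b^{2}$)
$\left(\left(\left(-2 - 6\right) - 5\right) \left(W{\left(-4 \right)} - R{\left(-4 \right)}\right)\right)^{2} = \left(\left(\left(-2 - 6\right) - 5\right) \left(-4 - 4 \left(-4\right)^{2}\right)\right)^{2} = \left(\left(\left(-2 - 6\right) - 5\right) \left(-4 - 4 \cdot 16\right)\right)^{2} = \left(\left(-8 - 5\right) \left(-4 - 64\right)\right)^{2} = \left(- 13 \left(-4 - 64\right)\right)^{2} = \left(\left(-13\right) \left(-68\right)\right)^{2} = 884^{2} = 781456$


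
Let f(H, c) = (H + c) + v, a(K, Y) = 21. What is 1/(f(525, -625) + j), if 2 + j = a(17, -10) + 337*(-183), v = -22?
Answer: -1/61774 ≈ -1.6188e-5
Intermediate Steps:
f(H, c) = -22 + H + c (f(H, c) = (H + c) - 22 = -22 + H + c)
j = -61652 (j = -2 + (21 + 337*(-183)) = -2 + (21 - 61671) = -2 - 61650 = -61652)
1/(f(525, -625) + j) = 1/((-22 + 525 - 625) - 61652) = 1/(-122 - 61652) = 1/(-61774) = -1/61774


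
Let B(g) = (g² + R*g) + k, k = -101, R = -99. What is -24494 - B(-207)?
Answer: -87735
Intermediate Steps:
B(g) = -101 + g² - 99*g (B(g) = (g² - 99*g) - 101 = -101 + g² - 99*g)
-24494 - B(-207) = -24494 - (-101 + (-207)² - 99*(-207)) = -24494 - (-101 + 42849 + 20493) = -24494 - 1*63241 = -24494 - 63241 = -87735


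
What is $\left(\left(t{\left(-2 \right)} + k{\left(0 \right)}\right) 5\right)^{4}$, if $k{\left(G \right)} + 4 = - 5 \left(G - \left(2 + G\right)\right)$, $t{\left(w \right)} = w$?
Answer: $160000$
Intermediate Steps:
$k{\left(G \right)} = 6$ ($k{\left(G \right)} = -4 - 5 \left(G - \left(2 + G\right)\right) = -4 - -10 = -4 + 10 = 6$)
$\left(\left(t{\left(-2 \right)} + k{\left(0 \right)}\right) 5\right)^{4} = \left(\left(-2 + 6\right) 5\right)^{4} = \left(4 \cdot 5\right)^{4} = 20^{4} = 160000$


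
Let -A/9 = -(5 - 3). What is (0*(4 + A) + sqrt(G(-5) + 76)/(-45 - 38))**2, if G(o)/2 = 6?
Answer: 88/6889 ≈ 0.012774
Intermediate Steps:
G(o) = 12 (G(o) = 2*6 = 12)
A = 18 (A = -(-9)*(5 - 3) = -(-9)*2 = -9*(-2) = 18)
(0*(4 + A) + sqrt(G(-5) + 76)/(-45 - 38))**2 = (0*(4 + 18) + sqrt(12 + 76)/(-45 - 38))**2 = (0*22 + sqrt(88)/(-83))**2 = (0 + (2*sqrt(22))*(-1/83))**2 = (0 - 2*sqrt(22)/83)**2 = (-2*sqrt(22)/83)**2 = 88/6889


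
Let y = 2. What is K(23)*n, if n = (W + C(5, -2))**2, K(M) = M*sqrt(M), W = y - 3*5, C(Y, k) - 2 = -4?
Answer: 5175*sqrt(23) ≈ 24818.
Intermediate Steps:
C(Y, k) = -2 (C(Y, k) = 2 - 4 = -2)
W = -13 (W = 2 - 3*5 = 2 - 15 = -13)
K(M) = M**(3/2)
n = 225 (n = (-13 - 2)**2 = (-15)**2 = 225)
K(23)*n = 23**(3/2)*225 = (23*sqrt(23))*225 = 5175*sqrt(23)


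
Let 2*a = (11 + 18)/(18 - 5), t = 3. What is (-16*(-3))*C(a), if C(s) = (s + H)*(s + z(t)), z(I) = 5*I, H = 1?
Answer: 276540/169 ≈ 1636.3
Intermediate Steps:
a = 29/26 (a = ((11 + 18)/(18 - 5))/2 = (29/13)/2 = (29*(1/13))/2 = (1/2)*(29/13) = 29/26 ≈ 1.1154)
C(s) = (1 + s)*(15 + s) (C(s) = (s + 1)*(s + 5*3) = (1 + s)*(s + 15) = (1 + s)*(15 + s))
(-16*(-3))*C(a) = (-16*(-3))*(15 + (29/26)**2 + 16*(29/26)) = 48*(15 + 841/676 + 232/13) = 48*(23045/676) = 276540/169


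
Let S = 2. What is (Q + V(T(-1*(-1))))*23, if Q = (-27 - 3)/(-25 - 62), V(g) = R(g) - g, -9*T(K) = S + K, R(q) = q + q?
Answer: 23/87 ≈ 0.26437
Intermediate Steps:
R(q) = 2*q
T(K) = -2/9 - K/9 (T(K) = -(2 + K)/9 = -2/9 - K/9)
V(g) = g (V(g) = 2*g - g = g)
Q = 10/29 (Q = -30/(-87) = -30*(-1/87) = 10/29 ≈ 0.34483)
(Q + V(T(-1*(-1))))*23 = (10/29 + (-2/9 - (-1)*(-1)/9))*23 = (10/29 + (-2/9 - ⅑*1))*23 = (10/29 + (-2/9 - ⅑))*23 = (10/29 - ⅓)*23 = (1/87)*23 = 23/87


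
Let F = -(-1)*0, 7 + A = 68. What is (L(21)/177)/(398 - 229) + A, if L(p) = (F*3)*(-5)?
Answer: 61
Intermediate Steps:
A = 61 (A = -7 + 68 = 61)
F = 0 (F = -1*0 = 0)
L(p) = 0 (L(p) = (0*3)*(-5) = 0*(-5) = 0)
(L(21)/177)/(398 - 229) + A = (0/177)/(398 - 229) + 61 = (0*(1/177))/169 + 61 = 0*(1/169) + 61 = 0 + 61 = 61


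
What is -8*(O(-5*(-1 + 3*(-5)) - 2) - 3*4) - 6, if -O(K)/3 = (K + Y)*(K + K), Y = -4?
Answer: 277146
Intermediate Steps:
O(K) = -6*K*(-4 + K) (O(K) = -3*(K - 4)*(K + K) = -3*(-4 + K)*2*K = -6*K*(-4 + K))
-8*(O(-5*(-1 + 3*(-5)) - 2) - 3*4) - 6 = -8*(6*(-5*(-1 + 3*(-5)) - 2)*(4 - (-5*(-1 + 3*(-5)) - 2)) - 3*4) - 6 = -8*(6*(-5*(-1 - 15) - 2)*(4 - (-5*(-1 - 15) - 2)) - 12) - 6 = -8*(6*(-5*(-16) - 2)*(4 - (-5*(-16) - 2)) - 12) - 6 = -8*(6*(80 - 2)*(4 - (80 - 2)) - 12) - 6 = -8*(6*78*(4 - 1*78) - 12) - 6 = -8*(6*78*(4 - 78) - 12) - 6 = -8*(6*78*(-74) - 12) - 6 = -8*(-34632 - 12) - 6 = -8*(-34644) - 6 = 277152 - 6 = 277146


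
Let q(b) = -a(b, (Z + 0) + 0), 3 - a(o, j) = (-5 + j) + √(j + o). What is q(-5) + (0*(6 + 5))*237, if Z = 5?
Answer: -3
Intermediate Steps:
a(o, j) = 8 - j - √(j + o) (a(o, j) = 3 - ((-5 + j) + √(j + o)) = 3 - (-5 + j + √(j + o)) = 3 + (5 - j - √(j + o)) = 8 - j - √(j + o))
q(b) = -3 + √(5 + b) (q(b) = -(8 - ((5 + 0) + 0) - √(((5 + 0) + 0) + b)) = -(8 - (5 + 0) - √((5 + 0) + b)) = -(8 - 1*5 - √(5 + b)) = -(8 - 5 - √(5 + b)) = -(3 - √(5 + b)) = -3 + √(5 + b))
q(-5) + (0*(6 + 5))*237 = (-3 + √(5 - 5)) + (0*(6 + 5))*237 = (-3 + √0) + (0*11)*237 = (-3 + 0) + 0*237 = -3 + 0 = -3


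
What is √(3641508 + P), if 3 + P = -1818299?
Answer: √1823206 ≈ 1350.3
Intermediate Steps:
P = -1818302 (P = -3 - 1818299 = -1818302)
√(3641508 + P) = √(3641508 - 1818302) = √1823206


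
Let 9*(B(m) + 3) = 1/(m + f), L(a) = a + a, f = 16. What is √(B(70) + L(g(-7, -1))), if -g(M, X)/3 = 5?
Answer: I*√2196526/258 ≈ 5.7445*I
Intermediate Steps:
g(M, X) = -15 (g(M, X) = -3*5 = -15)
L(a) = 2*a
B(m) = -3 + 1/(9*(16 + m)) (B(m) = -3 + 1/(9*(m + 16)) = -3 + 1/(9*(16 + m)))
√(B(70) + L(g(-7, -1))) = √((-431 - 27*70)/(9*(16 + 70)) + 2*(-15)) = √((⅑)*(-431 - 1890)/86 - 30) = √((⅑)*(1/86)*(-2321) - 30) = √(-2321/774 - 30) = √(-25541/774) = I*√2196526/258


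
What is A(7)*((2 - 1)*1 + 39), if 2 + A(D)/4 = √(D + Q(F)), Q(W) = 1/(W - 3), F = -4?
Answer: -320 + 640*√21/7 ≈ 98.978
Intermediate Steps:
Q(W) = 1/(-3 + W)
A(D) = -8 + 4*√(-⅐ + D) (A(D) = -8 + 4*√(D + 1/(-3 - 4)) = -8 + 4*√(D + 1/(-7)) = -8 + 4*√(D - ⅐) = -8 + 4*√(-⅐ + D))
A(7)*((2 - 1)*1 + 39) = (-8 + 4*√(-7 + 49*7)/7)*((2 - 1)*1 + 39) = (-8 + 4*√(-7 + 343)/7)*(1*1 + 39) = (-8 + 4*√336/7)*(1 + 39) = (-8 + 4*(4*√21)/7)*40 = (-8 + 16*√21/7)*40 = -320 + 640*√21/7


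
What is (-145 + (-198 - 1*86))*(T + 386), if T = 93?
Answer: -205491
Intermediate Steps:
(-145 + (-198 - 1*86))*(T + 386) = (-145 + (-198 - 1*86))*(93 + 386) = (-145 + (-198 - 86))*479 = (-145 - 284)*479 = -429*479 = -205491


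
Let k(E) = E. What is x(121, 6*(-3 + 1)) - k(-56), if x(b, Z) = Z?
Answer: 44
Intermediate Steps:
x(121, 6*(-3 + 1)) - k(-56) = 6*(-3 + 1) - 1*(-56) = 6*(-2) + 56 = -12 + 56 = 44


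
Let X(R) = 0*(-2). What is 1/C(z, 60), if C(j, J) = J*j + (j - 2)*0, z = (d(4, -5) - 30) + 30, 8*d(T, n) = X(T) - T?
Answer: -1/30 ≈ -0.033333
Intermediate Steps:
X(R) = 0
d(T, n) = -T/8 (d(T, n) = (0 - T)/8 = (-T)/8 = -T/8)
z = -1/2 (z = (-1/8*4 - 30) + 30 = (-1/2 - 30) + 30 = -61/2 + 30 = -1/2 ≈ -0.50000)
C(j, J) = J*j (C(j, J) = J*j + (-2 + j)*0 = J*j + 0 = J*j)
1/C(z, 60) = 1/(60*(-1/2)) = 1/(-30) = -1/30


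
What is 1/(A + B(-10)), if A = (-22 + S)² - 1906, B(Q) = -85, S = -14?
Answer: -1/695 ≈ -0.0014388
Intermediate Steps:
A = -610 (A = (-22 - 14)² - 1906 = (-36)² - 1906 = 1296 - 1906 = -610)
1/(A + B(-10)) = 1/(-610 - 85) = 1/(-695) = -1/695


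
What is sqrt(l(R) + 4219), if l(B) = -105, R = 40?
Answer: 11*sqrt(34) ≈ 64.141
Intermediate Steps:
sqrt(l(R) + 4219) = sqrt(-105 + 4219) = sqrt(4114) = 11*sqrt(34)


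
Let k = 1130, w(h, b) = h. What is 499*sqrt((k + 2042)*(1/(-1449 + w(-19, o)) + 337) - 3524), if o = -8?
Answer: 499*sqrt(143502757129)/367 ≈ 5.1507e+5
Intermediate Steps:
499*sqrt((k + 2042)*(1/(-1449 + w(-19, o)) + 337) - 3524) = 499*sqrt((1130 + 2042)*(1/(-1449 - 19) + 337) - 3524) = 499*sqrt(3172*(1/(-1468) + 337) - 3524) = 499*sqrt(3172*(-1/1468 + 337) - 3524) = 499*sqrt(3172*(494715/1468) - 3524) = 499*sqrt(392308995/367 - 3524) = 499*sqrt(391015687/367) = 499*(sqrt(143502757129)/367) = 499*sqrt(143502757129)/367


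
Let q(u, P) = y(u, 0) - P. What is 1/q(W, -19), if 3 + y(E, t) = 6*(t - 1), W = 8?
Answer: ⅒ ≈ 0.10000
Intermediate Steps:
y(E, t) = -9 + 6*t (y(E, t) = -3 + 6*(t - 1) = -3 + 6*(-1 + t) = -3 + (-6 + 6*t) = -9 + 6*t)
q(u, P) = -9 - P (q(u, P) = (-9 + 6*0) - P = (-9 + 0) - P = -9 - P)
1/q(W, -19) = 1/(-9 - 1*(-19)) = 1/(-9 + 19) = 1/10 = ⅒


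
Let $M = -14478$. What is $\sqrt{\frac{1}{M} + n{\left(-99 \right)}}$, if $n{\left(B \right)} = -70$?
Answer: $\frac{i \sqrt{14672888358}}{14478} \approx 8.3666 i$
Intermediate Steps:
$\sqrt{\frac{1}{M} + n{\left(-99 \right)}} = \sqrt{\frac{1}{-14478} - 70} = \sqrt{- \frac{1}{14478} - 70} = \sqrt{- \frac{1013461}{14478}} = \frac{i \sqrt{14672888358}}{14478}$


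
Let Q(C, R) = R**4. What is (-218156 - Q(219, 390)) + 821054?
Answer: -23133807102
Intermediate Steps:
(-218156 - Q(219, 390)) + 821054 = (-218156 - 1*390**4) + 821054 = (-218156 - 1*23134410000) + 821054 = (-218156 - 23134410000) + 821054 = -23134628156 + 821054 = -23133807102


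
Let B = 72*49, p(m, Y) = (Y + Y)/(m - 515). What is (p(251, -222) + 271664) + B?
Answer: 6054261/22 ≈ 2.7519e+5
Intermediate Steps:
p(m, Y) = 2*Y/(-515 + m) (p(m, Y) = (2*Y)/(-515 + m) = 2*Y/(-515 + m))
B = 3528
(p(251, -222) + 271664) + B = (2*(-222)/(-515 + 251) + 271664) + 3528 = (2*(-222)/(-264) + 271664) + 3528 = (2*(-222)*(-1/264) + 271664) + 3528 = (37/22 + 271664) + 3528 = 5976645/22 + 3528 = 6054261/22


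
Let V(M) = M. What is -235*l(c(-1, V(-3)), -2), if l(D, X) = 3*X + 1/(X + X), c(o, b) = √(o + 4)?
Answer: 5875/4 ≈ 1468.8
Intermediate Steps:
c(o, b) = √(4 + o)
l(D, X) = 1/(2*X) + 3*X (l(D, X) = 3*X + 1/(2*X) = 1/(2*X) + 3*X)
-235*l(c(-1, V(-3)), -2) = -235*((½)/(-2) + 3*(-2)) = -235*((½)*(-½) - 6) = -235*(-¼ - 6) = -235*(-25/4) = 5875/4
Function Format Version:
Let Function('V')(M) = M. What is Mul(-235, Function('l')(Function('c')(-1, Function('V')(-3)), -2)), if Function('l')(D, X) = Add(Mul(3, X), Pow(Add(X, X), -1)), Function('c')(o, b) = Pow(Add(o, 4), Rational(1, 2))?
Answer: Rational(5875, 4) ≈ 1468.8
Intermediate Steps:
Function('c')(o, b) = Pow(Add(4, o), Rational(1, 2))
Function('l')(D, X) = Add(Mul(Rational(1, 2), Pow(X, -1)), Mul(3, X)) (Function('l')(D, X) = Add(Mul(3, X), Pow(Mul(2, X), -1)) = Add(Mul(3, X), Mul(Rational(1, 2), Pow(X, -1))) = Add(Mul(Rational(1, 2), Pow(X, -1)), Mul(3, X)))
Mul(-235, Function('l')(Function('c')(-1, Function('V')(-3)), -2)) = Mul(-235, Add(Mul(Rational(1, 2), Pow(-2, -1)), Mul(3, -2))) = Mul(-235, Add(Mul(Rational(1, 2), Rational(-1, 2)), -6)) = Mul(-235, Add(Rational(-1, 4), -6)) = Mul(-235, Rational(-25, 4)) = Rational(5875, 4)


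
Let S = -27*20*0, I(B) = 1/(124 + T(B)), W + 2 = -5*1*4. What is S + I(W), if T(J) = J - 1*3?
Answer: 1/99 ≈ 0.010101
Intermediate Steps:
T(J) = -3 + J (T(J) = J - 3 = -3 + J)
W = -22 (W = -2 - 5*1*4 = -2 - 5*4 = -2 - 20 = -22)
I(B) = 1/(121 + B) (I(B) = 1/(124 + (-3 + B)) = 1/(121 + B))
S = 0 (S = -540*0 = 0)
S + I(W) = 0 + 1/(121 - 22) = 0 + 1/99 = 1/99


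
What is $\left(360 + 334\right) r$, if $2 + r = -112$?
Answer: $-79116$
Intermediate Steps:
$r = -114$ ($r = -2 - 112 = -114$)
$\left(360 + 334\right) r = \left(360 + 334\right) \left(-114\right) = 694 \left(-114\right) = -79116$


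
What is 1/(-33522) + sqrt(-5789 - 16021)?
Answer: -1/33522 + I*sqrt(21810) ≈ -2.9831e-5 + 147.68*I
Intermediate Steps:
1/(-33522) + sqrt(-5789 - 16021) = -1/33522 + sqrt(-21810) = -1/33522 + I*sqrt(21810)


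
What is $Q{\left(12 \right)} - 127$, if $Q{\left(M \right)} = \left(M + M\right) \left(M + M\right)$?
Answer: $449$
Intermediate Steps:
$Q{\left(M \right)} = 4 M^{2}$ ($Q{\left(M \right)} = 2 M 2 M = 4 M^{2}$)
$Q{\left(12 \right)} - 127 = 4 \cdot 12^{2} - 127 = 4 \cdot 144 - 127 = 576 - 127 = 449$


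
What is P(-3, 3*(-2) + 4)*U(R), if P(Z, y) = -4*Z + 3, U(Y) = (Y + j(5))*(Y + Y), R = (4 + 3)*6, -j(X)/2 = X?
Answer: 40320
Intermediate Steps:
j(X) = -2*X
R = 42 (R = 7*6 = 42)
U(Y) = 2*Y*(-10 + Y) (U(Y) = (Y - 2*5)*(Y + Y) = (Y - 10)*(2*Y) = (-10 + Y)*(2*Y) = 2*Y*(-10 + Y))
P(Z, y) = 3 - 4*Z
P(-3, 3*(-2) + 4)*U(R) = (3 - 4*(-3))*(2*42*(-10 + 42)) = (3 + 12)*(2*42*32) = 15*2688 = 40320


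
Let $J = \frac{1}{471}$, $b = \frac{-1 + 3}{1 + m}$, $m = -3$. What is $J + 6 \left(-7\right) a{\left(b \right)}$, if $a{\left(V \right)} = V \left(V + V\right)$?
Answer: $- \frac{39563}{471} \approx -83.998$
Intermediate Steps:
$b = -1$ ($b = \frac{-1 + 3}{1 - 3} = \frac{2}{-2} = 2 \left(- \frac{1}{2}\right) = -1$)
$a{\left(V \right)} = 2 V^{2}$ ($a{\left(V \right)} = V 2 V = 2 V^{2}$)
$J = \frac{1}{471} \approx 0.0021231$
$J + 6 \left(-7\right) a{\left(b \right)} = \frac{1}{471} + 6 \left(-7\right) 2 \left(-1\right)^{2} = \frac{1}{471} - 42 \cdot 2 \cdot 1 = \frac{1}{471} - 84 = - \frac{39563}{471}$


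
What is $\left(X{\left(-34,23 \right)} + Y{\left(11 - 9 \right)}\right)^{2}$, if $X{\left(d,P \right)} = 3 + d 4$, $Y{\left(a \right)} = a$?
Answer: $17161$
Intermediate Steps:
$X{\left(d,P \right)} = 3 + 4 d$
$\left(X{\left(-34,23 \right)} + Y{\left(11 - 9 \right)}\right)^{2} = \left(\left(3 + 4 \left(-34\right)\right) + \left(11 - 9\right)\right)^{2} = \left(\left(3 - 136\right) + 2\right)^{2} = \left(-133 + 2\right)^{2} = \left(-131\right)^{2} = 17161$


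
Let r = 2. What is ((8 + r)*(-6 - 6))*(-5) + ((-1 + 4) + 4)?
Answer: 607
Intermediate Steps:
((8 + r)*(-6 - 6))*(-5) + ((-1 + 4) + 4) = ((8 + 2)*(-6 - 6))*(-5) + ((-1 + 4) + 4) = (10*(-12))*(-5) + (3 + 4) = -120*(-5) + 7 = 600 + 7 = 607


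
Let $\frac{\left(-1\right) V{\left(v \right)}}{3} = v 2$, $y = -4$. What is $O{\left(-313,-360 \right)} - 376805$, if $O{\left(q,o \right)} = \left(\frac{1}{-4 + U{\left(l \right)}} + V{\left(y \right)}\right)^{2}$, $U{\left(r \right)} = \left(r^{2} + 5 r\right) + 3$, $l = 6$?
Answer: $- \frac{1589564404}{4225} \approx -3.7623 \cdot 10^{5}$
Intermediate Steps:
$U{\left(r \right)} = 3 + r^{2} + 5 r$
$V{\left(v \right)} = - 6 v$ ($V{\left(v \right)} = - 3 v 2 = - 3 \cdot 2 v = - 6 v$)
$O{\left(q,o \right)} = \frac{2436721}{4225}$ ($O{\left(q,o \right)} = \left(\frac{1}{-4 + \left(3 + 6^{2} + 5 \cdot 6\right)} - -24\right)^{2} = \left(\frac{1}{-4 + \left(3 + 36 + 30\right)} + 24\right)^{2} = \left(\frac{1}{-4 + 69} + 24\right)^{2} = \left(\frac{1}{65} + 24\right)^{2} = \left(\frac{1561}{65}\right)^{2} = \frac{2436721}{4225}$)
$O{\left(-313,-360 \right)} - 376805 = \frac{2436721}{4225} - 376805 = - \frac{1589564404}{4225}$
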